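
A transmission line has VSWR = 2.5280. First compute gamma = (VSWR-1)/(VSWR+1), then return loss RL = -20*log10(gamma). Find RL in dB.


gamma = (2.5280 - 1) / (2.5280 + 1) = 0.4331066
RL = -20 * log10(0.4331066) = 7.268 dB

7.268 dB


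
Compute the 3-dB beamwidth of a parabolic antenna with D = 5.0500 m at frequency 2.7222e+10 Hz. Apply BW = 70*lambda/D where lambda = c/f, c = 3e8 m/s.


lambda = c / f = 3.0000e+08 / 2.7222e+10 = 0.01102050 m
BW = 70 * 0.01102050 / 5.0500 = 0.1528 deg

0.1528 deg


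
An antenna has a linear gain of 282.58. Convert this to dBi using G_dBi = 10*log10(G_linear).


G_dBi = 10 * log10(282.58) = 24.51 dBi

24.51 dBi


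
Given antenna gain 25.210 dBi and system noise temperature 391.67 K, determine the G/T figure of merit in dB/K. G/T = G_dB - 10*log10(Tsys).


G/T = 25.210 - 10*log10(391.67) = 25.210 - 25.92920 = -0.7192 dB/K

-0.7192 dB/K


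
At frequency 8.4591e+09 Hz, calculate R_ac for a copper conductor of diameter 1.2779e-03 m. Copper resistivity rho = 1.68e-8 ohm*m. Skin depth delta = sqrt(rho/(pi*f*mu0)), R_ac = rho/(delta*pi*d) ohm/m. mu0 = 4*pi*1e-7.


delta = sqrt(1.68e-8 / (pi * 8.4591e+09 * 4*pi*1e-7)) = 7.092718e-07 m
R_ac = 1.68e-8 / (7.092718e-07 * pi * 1.2779e-03) = 5.900 ohm/m

5.900 ohm/m


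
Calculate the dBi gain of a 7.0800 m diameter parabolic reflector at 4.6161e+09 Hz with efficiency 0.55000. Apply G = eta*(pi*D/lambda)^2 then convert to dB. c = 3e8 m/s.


lambda = c / f = 3.0000e+08 / 4.6161e+09 = 0.06498993 m
G_linear = 0.55000 * (pi * 7.0800 / 0.06498993)^2 = 64422.39
G_dBi = 10 * log10(64422.39) = 48.09 dBi

48.09 dBi


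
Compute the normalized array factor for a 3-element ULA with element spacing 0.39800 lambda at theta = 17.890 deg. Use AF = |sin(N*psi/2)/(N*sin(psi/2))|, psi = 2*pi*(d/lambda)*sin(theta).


psi = 2*pi*0.39800*sin(17.890 deg) = 0.7681937 rad
AF = |sin(3*0.7681937/2) / (3*sin(0.7681937/2))| = 0.8128

0.8128


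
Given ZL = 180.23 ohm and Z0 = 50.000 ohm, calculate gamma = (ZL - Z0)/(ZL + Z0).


gamma = (180.23 - 50.000) / (180.23 + 50.000) = 0.5657

0.5657


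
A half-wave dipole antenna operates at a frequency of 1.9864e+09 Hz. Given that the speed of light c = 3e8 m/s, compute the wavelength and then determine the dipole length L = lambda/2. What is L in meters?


lambda = c / f = 3.0000e+08 / 1.9864e+09 = 0.1510270 m
L = lambda / 2 = 0.1510270 / 2 = 0.07551 m

0.07551 m


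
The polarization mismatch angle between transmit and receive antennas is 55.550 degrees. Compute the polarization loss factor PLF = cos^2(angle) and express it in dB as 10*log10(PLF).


PLF_linear = cos^2(55.550 deg) = 0.3200016
PLF_dB = 10 * log10(0.3200016) = -4.948 dB

-4.948 dB


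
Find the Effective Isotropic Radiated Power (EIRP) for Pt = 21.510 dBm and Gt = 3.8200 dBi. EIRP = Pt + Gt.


EIRP = Pt + Gt = 21.510 + 3.8200 = 25.33 dBm

25.33 dBm


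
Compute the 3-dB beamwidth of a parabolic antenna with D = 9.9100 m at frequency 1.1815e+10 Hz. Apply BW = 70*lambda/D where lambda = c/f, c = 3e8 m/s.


lambda = c / f = 3.0000e+08 / 1.1815e+10 = 0.02539145 m
BW = 70 * 0.02539145 / 9.9100 = 0.1794 deg

0.1794 deg


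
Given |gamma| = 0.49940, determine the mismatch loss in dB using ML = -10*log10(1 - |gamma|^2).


ML = -10 * log10(1 - 0.49940^2) = -10 * log10(0.75059964) = 1.246 dB

1.246 dB


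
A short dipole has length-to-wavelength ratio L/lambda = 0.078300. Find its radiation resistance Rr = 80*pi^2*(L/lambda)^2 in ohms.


Rr = 80 * pi^2 * (0.078300)^2 = 80 * 9.869604 * 6.130890e-03 = 4.841 ohm

4.841 ohm


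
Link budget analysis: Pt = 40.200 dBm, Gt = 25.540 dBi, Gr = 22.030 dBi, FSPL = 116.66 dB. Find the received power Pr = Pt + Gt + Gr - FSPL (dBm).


Pr = 40.200 + 25.540 + 22.030 - 116.66 = -28.89 dBm

-28.89 dBm


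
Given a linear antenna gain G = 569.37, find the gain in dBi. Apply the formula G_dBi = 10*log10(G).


G_dBi = 10 * log10(569.37) = 27.55 dBi

27.55 dBi


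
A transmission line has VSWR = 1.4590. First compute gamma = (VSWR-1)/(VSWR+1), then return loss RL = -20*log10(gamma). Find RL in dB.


gamma = (1.4590 - 1) / (1.4590 + 1) = 0.1866612
RL = -20 * log10(0.1866612) = 14.58 dB

14.58 dB


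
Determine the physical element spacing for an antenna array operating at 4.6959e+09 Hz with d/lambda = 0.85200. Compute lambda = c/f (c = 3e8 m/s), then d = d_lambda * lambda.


lambda = c / f = 3.0000e+08 / 4.6959e+09 = 0.06388552 m
d = 0.85200 * 0.06388552 = 0.05443 m

0.05443 m


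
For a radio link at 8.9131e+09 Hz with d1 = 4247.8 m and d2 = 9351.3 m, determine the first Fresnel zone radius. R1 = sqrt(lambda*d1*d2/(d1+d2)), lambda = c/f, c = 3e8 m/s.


lambda = c / f = 3.0000e+08 / 8.9131e+09 = 0.03365832 m
R1 = sqrt(0.03365832 * 4247.8 * 9351.3 / (4247.8 + 9351.3)) = 9.915 m

9.915 m


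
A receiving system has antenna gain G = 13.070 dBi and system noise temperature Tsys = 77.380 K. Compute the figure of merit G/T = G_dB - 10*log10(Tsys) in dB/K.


G/T = 13.070 - 10*log10(77.380) = 13.070 - 18.88629 = -5.816 dB/K

-5.816 dB/K


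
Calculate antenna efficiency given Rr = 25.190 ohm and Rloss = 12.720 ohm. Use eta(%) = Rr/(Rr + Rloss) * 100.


eta = 25.190 / (25.190 + 12.720) * 100 = 66.45%

66.45%


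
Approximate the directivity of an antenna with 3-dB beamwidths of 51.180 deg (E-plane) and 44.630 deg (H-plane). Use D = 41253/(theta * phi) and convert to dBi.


D_linear = 41253 / (51.180 * 44.630) = 18.06044
D_dBi = 10 * log10(18.06044) = 12.57 dBi

12.57 dBi


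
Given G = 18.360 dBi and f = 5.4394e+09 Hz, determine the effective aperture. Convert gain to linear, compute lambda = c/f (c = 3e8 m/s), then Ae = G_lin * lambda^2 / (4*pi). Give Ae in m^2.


lambda = c / f = 3.0000e+08 / 5.4394e+09 = 0.05515314 m
G_linear = 10^(18.360/10) = 68.54882
Ae = G_linear * lambda^2 / (4*pi) = 68.54882 * 0.05515314^2 / (4*pi) = 0.01659 m^2

0.01659 m^2


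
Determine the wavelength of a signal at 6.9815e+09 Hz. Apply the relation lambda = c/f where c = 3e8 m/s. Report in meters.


lambda = c / f = 3.0000e+08 / 6.9815e+09 = 0.04297 m

0.04297 m


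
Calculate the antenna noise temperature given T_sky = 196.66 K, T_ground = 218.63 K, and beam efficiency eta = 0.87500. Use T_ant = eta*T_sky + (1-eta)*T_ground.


T_ant = 0.87500 * 196.66 + (1 - 0.87500) * 218.63 = 199.4 K

199.4 K


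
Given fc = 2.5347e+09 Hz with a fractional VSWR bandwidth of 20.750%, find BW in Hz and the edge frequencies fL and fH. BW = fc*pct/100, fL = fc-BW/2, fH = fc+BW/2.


BW = 2.5347e+09 * 20.750/100 = 5.259502e+08 Hz
fL = 2.5347e+09 - 5.259502e+08/2 = 2.272e+09 Hz
fH = 2.5347e+09 + 5.259502e+08/2 = 2.798e+09 Hz

BW=5.260e+08 Hz, fL=2.272e+09 Hz, fH=2.798e+09 Hz


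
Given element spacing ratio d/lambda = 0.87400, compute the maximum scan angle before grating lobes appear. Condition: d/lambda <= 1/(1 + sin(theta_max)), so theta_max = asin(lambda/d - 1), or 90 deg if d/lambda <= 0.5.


lambda/d - 1 = 1/0.87400 - 1 = 0.1441648
theta_max = asin(0.1441648) = 8.289 deg

8.289 deg


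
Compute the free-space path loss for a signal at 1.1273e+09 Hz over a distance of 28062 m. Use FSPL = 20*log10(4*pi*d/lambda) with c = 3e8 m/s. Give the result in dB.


lambda = c / f = 3.0000e+08 / 1.1273e+09 = 0.2661226 m
FSPL = 20 * log10(4*pi*28062/0.2661226) = 122.4 dB

122.4 dB


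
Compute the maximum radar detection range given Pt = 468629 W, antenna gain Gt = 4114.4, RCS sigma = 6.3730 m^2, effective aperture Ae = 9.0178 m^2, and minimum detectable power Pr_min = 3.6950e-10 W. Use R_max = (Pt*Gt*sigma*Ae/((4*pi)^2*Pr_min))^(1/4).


R^4 = 468629*4114.4*6.3730*9.0178 / ((4*pi)^2 * 3.6950e-10) = 1.899092e+18
R_max = 1.899092e+18^0.25 = 37122 m

37122 m


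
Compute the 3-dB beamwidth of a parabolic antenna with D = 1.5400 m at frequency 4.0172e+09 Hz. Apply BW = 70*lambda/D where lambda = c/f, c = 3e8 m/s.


lambda = c / f = 3.0000e+08 / 4.0172e+09 = 0.07467888 m
BW = 70 * 0.07467888 / 1.5400 = 3.394 deg

3.394 deg


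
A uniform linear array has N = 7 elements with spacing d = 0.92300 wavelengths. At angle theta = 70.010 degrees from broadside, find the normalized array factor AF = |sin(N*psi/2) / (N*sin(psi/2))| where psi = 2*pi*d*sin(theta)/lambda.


psi = 2*pi*0.92300*sin(70.010 deg) = 5.449981 rad
AF = |sin(7*5.449981/2) / (7*sin(5.449981/2))| = 0.07889

0.07889


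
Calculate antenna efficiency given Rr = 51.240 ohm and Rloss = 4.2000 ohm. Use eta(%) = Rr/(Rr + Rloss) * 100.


eta = 51.240 / (51.240 + 4.2000) * 100 = 92.42%

92.42%


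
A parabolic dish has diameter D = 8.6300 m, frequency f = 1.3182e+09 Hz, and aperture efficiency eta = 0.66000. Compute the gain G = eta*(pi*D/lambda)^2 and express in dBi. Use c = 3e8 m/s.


lambda = c / f = 3.0000e+08 / 1.3182e+09 = 0.2275831 m
G_linear = 0.66000 * (pi * 8.6300 / 0.2275831)^2 = 9366.671
G_dBi = 10 * log10(9366.671) = 39.72 dBi

39.72 dBi


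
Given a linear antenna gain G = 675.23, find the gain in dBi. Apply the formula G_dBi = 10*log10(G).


G_dBi = 10 * log10(675.23) = 28.29 dBi

28.29 dBi


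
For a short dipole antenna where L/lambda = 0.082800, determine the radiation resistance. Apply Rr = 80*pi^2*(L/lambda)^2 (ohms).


Rr = 80 * pi^2 * (0.082800)^2 = 80 * 9.869604 * 6.855840e-03 = 5.413 ohm

5.413 ohm


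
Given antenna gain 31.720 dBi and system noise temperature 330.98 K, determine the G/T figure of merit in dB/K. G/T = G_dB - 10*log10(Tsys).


G/T = 31.720 - 10*log10(330.98) = 31.720 - 25.19802 = 6.522 dB/K

6.522 dB/K


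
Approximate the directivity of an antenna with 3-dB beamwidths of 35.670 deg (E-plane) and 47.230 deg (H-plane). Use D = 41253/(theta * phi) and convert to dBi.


D_linear = 41253 / (35.670 * 47.230) = 24.48694
D_dBi = 10 * log10(24.48694) = 13.89 dBi

13.89 dBi


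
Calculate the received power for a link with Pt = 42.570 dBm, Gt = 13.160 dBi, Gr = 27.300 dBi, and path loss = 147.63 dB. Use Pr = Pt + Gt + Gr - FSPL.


Pr = 42.570 + 13.160 + 27.300 - 147.63 = -64.60 dBm

-64.60 dBm


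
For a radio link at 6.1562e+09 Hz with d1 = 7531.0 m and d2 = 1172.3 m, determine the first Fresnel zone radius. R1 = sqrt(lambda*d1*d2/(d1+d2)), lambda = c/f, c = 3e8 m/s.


lambda = c / f = 3.0000e+08 / 6.1562e+09 = 0.04873136 m
R1 = sqrt(0.04873136 * 7531.0 * 1172.3 / (7531.0 + 1172.3)) = 7.031 m

7.031 m


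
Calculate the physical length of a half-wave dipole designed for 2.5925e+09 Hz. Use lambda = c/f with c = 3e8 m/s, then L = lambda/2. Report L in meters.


lambda = c / f = 3.0000e+08 / 2.5925e+09 = 0.1157184 m
L = lambda / 2 = 0.1157184 / 2 = 0.05786 m

0.05786 m


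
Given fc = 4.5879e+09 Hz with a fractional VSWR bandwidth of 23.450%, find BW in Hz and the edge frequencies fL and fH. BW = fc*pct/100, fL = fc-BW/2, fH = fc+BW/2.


BW = 4.5879e+09 * 23.450/100 = 1.075863e+09 Hz
fL = 4.5879e+09 - 1.075863e+09/2 = 4.050e+09 Hz
fH = 4.5879e+09 + 1.075863e+09/2 = 5.126e+09 Hz

BW=1.076e+09 Hz, fL=4.050e+09 Hz, fH=5.126e+09 Hz


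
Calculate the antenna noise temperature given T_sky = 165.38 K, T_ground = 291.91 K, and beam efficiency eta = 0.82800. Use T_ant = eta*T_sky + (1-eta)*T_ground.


T_ant = 0.82800 * 165.38 + (1 - 0.82800) * 291.91 = 187.1 K

187.1 K


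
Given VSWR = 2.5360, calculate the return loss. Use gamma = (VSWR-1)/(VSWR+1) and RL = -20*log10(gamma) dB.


gamma = (2.5360 - 1) / (2.5360 + 1) = 0.4343891
RL = -20 * log10(0.4343891) = 7.242 dB

7.242 dB


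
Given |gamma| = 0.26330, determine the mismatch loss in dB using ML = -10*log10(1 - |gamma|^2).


ML = -10 * log10(1 - 0.26330^2) = -10 * log10(0.93067311) = 0.3120 dB

0.3120 dB


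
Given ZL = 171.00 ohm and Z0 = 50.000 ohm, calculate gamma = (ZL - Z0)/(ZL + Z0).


gamma = (171.00 - 50.000) / (171.00 + 50.000) = 0.5475

0.5475


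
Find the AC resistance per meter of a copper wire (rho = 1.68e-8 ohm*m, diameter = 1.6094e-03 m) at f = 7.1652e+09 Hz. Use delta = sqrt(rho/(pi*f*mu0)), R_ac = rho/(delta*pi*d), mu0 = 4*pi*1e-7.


delta = sqrt(1.68e-8 / (pi * 7.1652e+09 * 4*pi*1e-7)) = 7.706561e-07 m
R_ac = 1.68e-8 / (7.706561e-07 * pi * 1.6094e-03) = 4.312 ohm/m

4.312 ohm/m


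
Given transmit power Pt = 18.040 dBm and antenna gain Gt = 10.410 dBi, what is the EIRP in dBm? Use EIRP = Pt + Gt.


EIRP = Pt + Gt = 18.040 + 10.410 = 28.45 dBm

28.45 dBm


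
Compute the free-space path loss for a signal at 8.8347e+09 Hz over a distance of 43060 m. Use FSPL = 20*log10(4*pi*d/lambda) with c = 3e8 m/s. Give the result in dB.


lambda = c / f = 3.0000e+08 / 8.8347e+09 = 0.03395701 m
FSPL = 20 * log10(4*pi*43060/0.03395701) = 144.0 dB

144.0 dB


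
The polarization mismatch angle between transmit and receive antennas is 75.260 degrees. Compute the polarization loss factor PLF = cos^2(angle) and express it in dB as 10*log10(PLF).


PLF_linear = cos^2(75.260 deg) = 0.06473623
PLF_dB = 10 * log10(0.06473623) = -11.89 dB

-11.89 dB


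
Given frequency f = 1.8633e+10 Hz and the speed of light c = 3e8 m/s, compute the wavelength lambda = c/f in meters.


lambda = c / f = 3.0000e+08 / 1.8633e+10 = 0.01610 m

0.01610 m


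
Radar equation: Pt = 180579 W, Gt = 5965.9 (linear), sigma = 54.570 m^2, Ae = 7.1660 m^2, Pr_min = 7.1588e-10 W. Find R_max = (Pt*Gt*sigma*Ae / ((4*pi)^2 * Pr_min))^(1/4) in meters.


R^4 = 180579*5965.9*54.570*7.1660 / ((4*pi)^2 * 7.1588e-10) = 3.726611e+18
R_max = 3.726611e+18^0.25 = 43937 m

43937 m


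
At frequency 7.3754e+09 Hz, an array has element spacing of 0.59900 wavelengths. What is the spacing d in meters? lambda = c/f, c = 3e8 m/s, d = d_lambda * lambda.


lambda = c / f = 3.0000e+08 / 7.3754e+09 = 0.04067576 m
d = 0.59900 * 0.04067576 = 0.02436 m

0.02436 m


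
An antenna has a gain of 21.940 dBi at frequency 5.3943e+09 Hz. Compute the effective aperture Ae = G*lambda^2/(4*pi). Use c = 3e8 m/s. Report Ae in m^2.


lambda = c / f = 3.0000e+08 / 5.3943e+09 = 0.05561426 m
G_linear = 10^(21.940/10) = 156.3148
Ae = G_linear * lambda^2 / (4*pi) = 156.3148 * 0.05561426^2 / (4*pi) = 0.03847 m^2

0.03847 m^2


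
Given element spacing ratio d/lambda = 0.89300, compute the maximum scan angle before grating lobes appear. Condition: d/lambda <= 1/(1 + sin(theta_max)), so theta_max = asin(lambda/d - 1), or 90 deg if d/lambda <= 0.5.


lambda/d - 1 = 1/0.89300 - 1 = 0.1198208
theta_max = asin(0.1198208) = 6.882 deg

6.882 deg


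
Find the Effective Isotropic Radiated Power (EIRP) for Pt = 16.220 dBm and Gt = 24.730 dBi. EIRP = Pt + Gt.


EIRP = Pt + Gt = 16.220 + 24.730 = 40.95 dBm

40.95 dBm


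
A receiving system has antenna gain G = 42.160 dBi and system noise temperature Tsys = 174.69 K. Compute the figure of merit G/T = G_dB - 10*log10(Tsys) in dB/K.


G/T = 42.160 - 10*log10(174.69) = 42.160 - 22.42268 = 19.74 dB/K

19.74 dB/K


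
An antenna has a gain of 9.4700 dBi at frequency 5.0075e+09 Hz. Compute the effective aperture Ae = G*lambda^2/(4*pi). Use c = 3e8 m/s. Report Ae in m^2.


lambda = c / f = 3.0000e+08 / 5.0075e+09 = 0.05991013 m
G_linear = 10^(9.4700/10) = 8.851156
Ae = G_linear * lambda^2 / (4*pi) = 8.851156 * 0.05991013^2 / (4*pi) = 2.528e-03 m^2

2.528e-03 m^2


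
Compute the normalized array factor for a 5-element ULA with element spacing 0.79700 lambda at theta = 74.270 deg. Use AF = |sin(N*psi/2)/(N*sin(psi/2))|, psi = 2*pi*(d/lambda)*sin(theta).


psi = 2*pi*0.79700*sin(74.270 deg) = 4.820160 rad
AF = |sin(5*4.820160/2) / (5*sin(4.820160/2))| = 0.1477

0.1477


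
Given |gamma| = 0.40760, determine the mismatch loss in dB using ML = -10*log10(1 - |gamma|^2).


ML = -10 * log10(1 - 0.40760^2) = -10 * log10(0.83386224) = 0.7891 dB

0.7891 dB


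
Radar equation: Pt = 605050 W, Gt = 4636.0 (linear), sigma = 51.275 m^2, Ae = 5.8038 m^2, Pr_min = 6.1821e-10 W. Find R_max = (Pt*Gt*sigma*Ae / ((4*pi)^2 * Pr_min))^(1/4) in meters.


R^4 = 605050*4636.0*51.275*5.8038 / ((4*pi)^2 * 6.1821e-10) = 8.550609e+18
R_max = 8.550609e+18^0.25 = 54075 m

54075 m


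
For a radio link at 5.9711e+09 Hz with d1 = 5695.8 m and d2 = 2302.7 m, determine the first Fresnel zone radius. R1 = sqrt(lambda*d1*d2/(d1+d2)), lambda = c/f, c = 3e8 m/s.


lambda = c / f = 3.0000e+08 / 5.9711e+09 = 0.05024200 m
R1 = sqrt(0.05024200 * 5695.8 * 2302.7 / (5695.8 + 2302.7)) = 9.077 m

9.077 m


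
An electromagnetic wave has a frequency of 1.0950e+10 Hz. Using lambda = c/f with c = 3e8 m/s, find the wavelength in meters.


lambda = c / f = 3.0000e+08 / 1.0950e+10 = 0.02740 m

0.02740 m


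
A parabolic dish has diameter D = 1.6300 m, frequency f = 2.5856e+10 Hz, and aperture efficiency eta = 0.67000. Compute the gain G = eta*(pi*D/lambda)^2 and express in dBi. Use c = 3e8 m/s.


lambda = c / f = 3.0000e+08 / 2.5856e+10 = 0.01160272 m
G_linear = 0.67000 * (pi * 1.6300 / 0.01160272)^2 = 130505.9
G_dBi = 10 * log10(130505.9) = 51.16 dBi

51.16 dBi


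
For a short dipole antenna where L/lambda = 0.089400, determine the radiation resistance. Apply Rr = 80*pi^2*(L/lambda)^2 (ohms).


Rr = 80 * pi^2 * (0.089400)^2 = 80 * 9.869604 * 7.992360e-03 = 6.311 ohm

6.311 ohm


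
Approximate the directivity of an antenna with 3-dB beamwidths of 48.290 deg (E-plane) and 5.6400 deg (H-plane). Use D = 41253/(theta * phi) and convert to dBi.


D_linear = 41253 / (48.290 * 5.6400) = 151.4674
D_dBi = 10 * log10(151.4674) = 21.80 dBi

21.80 dBi


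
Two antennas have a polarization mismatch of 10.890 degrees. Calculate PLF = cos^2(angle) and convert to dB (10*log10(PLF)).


PLF_linear = cos^2(10.890 deg) = 0.9643077
PLF_dB = 10 * log10(0.9643077) = -0.1578 dB

-0.1578 dB


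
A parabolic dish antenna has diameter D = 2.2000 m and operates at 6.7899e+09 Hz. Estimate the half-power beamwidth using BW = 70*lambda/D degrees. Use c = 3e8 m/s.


lambda = c / f = 3.0000e+08 / 6.7899e+09 = 0.04418327 m
BW = 70 * 0.04418327 / 2.2000 = 1.406 deg

1.406 deg


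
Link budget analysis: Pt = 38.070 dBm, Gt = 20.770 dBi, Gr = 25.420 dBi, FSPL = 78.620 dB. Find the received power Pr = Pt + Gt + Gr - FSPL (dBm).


Pr = 38.070 + 20.770 + 25.420 - 78.620 = 5.64 dBm

5.64 dBm


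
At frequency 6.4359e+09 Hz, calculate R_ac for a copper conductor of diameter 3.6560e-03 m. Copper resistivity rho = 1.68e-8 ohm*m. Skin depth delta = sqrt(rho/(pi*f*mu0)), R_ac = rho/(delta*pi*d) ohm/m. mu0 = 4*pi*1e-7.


delta = sqrt(1.68e-8 / (pi * 6.4359e+09 * 4*pi*1e-7)) = 8.131490e-07 m
R_ac = 1.68e-8 / (8.131490e-07 * pi * 3.6560e-03) = 1.799 ohm/m

1.799 ohm/m


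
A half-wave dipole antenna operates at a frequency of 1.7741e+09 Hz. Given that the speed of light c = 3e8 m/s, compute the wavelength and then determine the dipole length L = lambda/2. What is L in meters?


lambda = c / f = 3.0000e+08 / 1.7741e+09 = 0.1690998 m
L = lambda / 2 = 0.1690998 / 2 = 0.08455 m

0.08455 m


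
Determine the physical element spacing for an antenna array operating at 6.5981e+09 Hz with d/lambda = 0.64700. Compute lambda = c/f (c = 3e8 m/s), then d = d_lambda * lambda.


lambda = c / f = 3.0000e+08 / 6.5981e+09 = 0.04546763 m
d = 0.64700 * 0.04546763 = 0.02942 m

0.02942 m


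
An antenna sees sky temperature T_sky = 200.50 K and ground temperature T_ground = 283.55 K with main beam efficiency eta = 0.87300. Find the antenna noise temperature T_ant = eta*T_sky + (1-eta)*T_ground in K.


T_ant = 0.87300 * 200.50 + (1 - 0.87300) * 283.55 = 211.0 K

211.0 K


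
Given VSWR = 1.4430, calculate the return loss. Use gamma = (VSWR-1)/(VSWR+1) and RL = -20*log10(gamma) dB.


gamma = (1.4430 - 1) / (1.4430 + 1) = 0.1813344
RL = -20 * log10(0.1813344) = 14.83 dB

14.83 dB


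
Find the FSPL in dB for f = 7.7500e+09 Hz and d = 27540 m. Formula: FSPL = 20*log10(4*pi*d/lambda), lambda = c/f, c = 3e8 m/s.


lambda = c / f = 3.0000e+08 / 7.7500e+09 = 0.03870968 m
FSPL = 20 * log10(4*pi*27540/0.03870968) = 139.0 dB

139.0 dB


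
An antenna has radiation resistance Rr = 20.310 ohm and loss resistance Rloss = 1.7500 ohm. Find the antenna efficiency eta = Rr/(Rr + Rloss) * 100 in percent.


eta = 20.310 / (20.310 + 1.7500) * 100 = 92.07%

92.07%


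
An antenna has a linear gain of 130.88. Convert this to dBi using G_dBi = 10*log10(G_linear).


G_dBi = 10 * log10(130.88) = 21.17 dBi

21.17 dBi


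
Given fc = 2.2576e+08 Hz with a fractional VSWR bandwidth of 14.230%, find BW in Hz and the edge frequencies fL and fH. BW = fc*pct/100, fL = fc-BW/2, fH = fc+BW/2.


BW = 2.2576e+08 * 14.230/100 = 3.212565e+07 Hz
fL = 2.2576e+08 - 3.212565e+07/2 = 2.097e+08 Hz
fH = 2.2576e+08 + 3.212565e+07/2 = 2.418e+08 Hz

BW=3.213e+07 Hz, fL=2.097e+08 Hz, fH=2.418e+08 Hz


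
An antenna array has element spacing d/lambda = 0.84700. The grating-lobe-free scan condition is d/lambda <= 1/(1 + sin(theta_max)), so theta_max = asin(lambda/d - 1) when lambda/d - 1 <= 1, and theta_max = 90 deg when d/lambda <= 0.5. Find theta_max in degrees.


lambda/d - 1 = 1/0.84700 - 1 = 0.1806375
theta_max = asin(0.1806375) = 10.41 deg

10.41 deg


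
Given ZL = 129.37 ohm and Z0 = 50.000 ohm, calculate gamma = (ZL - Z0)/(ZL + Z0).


gamma = (129.37 - 50.000) / (129.37 + 50.000) = 0.4425

0.4425


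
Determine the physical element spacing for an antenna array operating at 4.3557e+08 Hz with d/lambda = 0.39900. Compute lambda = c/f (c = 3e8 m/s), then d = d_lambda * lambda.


lambda = c / f = 3.0000e+08 / 4.3557e+08 = 0.6887527 m
d = 0.39900 * 0.6887527 = 0.2748 m

0.2748 m


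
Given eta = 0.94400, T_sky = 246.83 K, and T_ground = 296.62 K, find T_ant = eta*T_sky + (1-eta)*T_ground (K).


T_ant = 0.94400 * 246.83 + (1 - 0.94400) * 296.62 = 249.6 K

249.6 K


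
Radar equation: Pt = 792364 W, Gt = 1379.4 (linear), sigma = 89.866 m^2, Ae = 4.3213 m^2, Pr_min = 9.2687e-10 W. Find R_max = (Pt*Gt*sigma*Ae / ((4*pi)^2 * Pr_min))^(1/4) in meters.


R^4 = 792364*1379.4*89.866*4.3213 / ((4*pi)^2 * 9.2687e-10) = 2.899921e+18
R_max = 2.899921e+18^0.25 = 41266 m

41266 m


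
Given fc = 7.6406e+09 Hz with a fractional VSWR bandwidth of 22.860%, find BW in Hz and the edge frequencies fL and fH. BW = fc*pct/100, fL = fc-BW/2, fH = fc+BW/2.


BW = 7.6406e+09 * 22.860/100 = 1.746641e+09 Hz
fL = 7.6406e+09 - 1.746641e+09/2 = 6.767e+09 Hz
fH = 7.6406e+09 + 1.746641e+09/2 = 8.514e+09 Hz

BW=1.747e+09 Hz, fL=6.767e+09 Hz, fH=8.514e+09 Hz


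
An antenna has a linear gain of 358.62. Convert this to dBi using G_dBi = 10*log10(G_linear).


G_dBi = 10 * log10(358.62) = 25.55 dBi

25.55 dBi


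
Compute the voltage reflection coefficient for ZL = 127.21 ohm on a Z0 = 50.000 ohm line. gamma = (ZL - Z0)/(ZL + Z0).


gamma = (127.21 - 50.000) / (127.21 + 50.000) = 0.4357

0.4357


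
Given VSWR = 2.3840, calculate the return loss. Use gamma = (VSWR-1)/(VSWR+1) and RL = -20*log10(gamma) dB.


gamma = (2.3840 - 1) / (2.3840 + 1) = 0.4089835
RL = -20 * log10(0.4089835) = 7.766 dB

7.766 dB


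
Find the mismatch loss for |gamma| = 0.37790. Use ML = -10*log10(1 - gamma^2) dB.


ML = -10 * log10(1 - 0.37790^2) = -10 * log10(0.85719159) = 0.6692 dB

0.6692 dB


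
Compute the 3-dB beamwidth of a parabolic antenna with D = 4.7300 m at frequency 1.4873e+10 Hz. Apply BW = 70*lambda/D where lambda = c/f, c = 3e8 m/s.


lambda = c / f = 3.0000e+08 / 1.4873e+10 = 0.02017078 m
BW = 70 * 0.02017078 / 4.7300 = 0.2985 deg

0.2985 deg


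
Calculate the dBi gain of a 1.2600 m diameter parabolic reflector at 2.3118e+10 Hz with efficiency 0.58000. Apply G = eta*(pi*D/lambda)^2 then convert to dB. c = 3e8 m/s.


lambda = c / f = 3.0000e+08 / 2.3118e+10 = 0.01297690 m
G_linear = 0.58000 * (pi * 1.2600 / 0.01297690)^2 = 53966.83
G_dBi = 10 * log10(53966.83) = 47.32 dBi

47.32 dBi


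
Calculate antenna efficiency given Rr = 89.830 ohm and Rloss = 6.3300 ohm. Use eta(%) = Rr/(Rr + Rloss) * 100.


eta = 89.830 / (89.830 + 6.3300) * 100 = 93.42%

93.42%


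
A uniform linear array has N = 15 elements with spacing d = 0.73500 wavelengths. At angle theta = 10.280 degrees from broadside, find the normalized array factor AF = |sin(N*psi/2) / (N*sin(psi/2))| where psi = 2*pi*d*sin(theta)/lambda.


psi = 2*pi*0.73500*sin(10.280 deg) = 0.8241478 rad
AF = |sin(15*0.8241478/2) / (15*sin(0.8241478/2))| = 0.01696

0.01696


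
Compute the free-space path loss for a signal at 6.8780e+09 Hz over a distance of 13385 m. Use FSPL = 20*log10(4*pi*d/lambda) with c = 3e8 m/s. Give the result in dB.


lambda = c / f = 3.0000e+08 / 6.8780e+09 = 0.04361733 m
FSPL = 20 * log10(4*pi*13385/0.04361733) = 131.7 dB

131.7 dB


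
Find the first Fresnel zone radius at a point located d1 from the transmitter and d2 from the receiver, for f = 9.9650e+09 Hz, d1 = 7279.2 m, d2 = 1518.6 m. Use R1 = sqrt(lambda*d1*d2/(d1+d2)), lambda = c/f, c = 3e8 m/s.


lambda = c / f = 3.0000e+08 / 9.9650e+09 = 0.03010537 m
R1 = sqrt(0.03010537 * 7279.2 * 1518.6 / (7279.2 + 1518.6)) = 6.150 m

6.150 m


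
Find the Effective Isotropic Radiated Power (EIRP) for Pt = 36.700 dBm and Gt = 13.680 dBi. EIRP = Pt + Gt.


EIRP = Pt + Gt = 36.700 + 13.680 = 50.38 dBm

50.38 dBm


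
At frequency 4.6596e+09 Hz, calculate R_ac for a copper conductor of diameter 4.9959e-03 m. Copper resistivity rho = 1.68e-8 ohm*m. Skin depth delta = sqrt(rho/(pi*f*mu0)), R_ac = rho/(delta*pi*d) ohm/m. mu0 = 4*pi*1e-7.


delta = sqrt(1.68e-8 / (pi * 4.6596e+09 * 4*pi*1e-7)) = 9.556535e-07 m
R_ac = 1.68e-8 / (9.556535e-07 * pi * 4.9959e-03) = 1.120 ohm/m

1.120 ohm/m


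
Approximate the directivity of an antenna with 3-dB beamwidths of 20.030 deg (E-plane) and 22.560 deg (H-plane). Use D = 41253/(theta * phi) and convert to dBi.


D_linear = 41253 / (20.030 * 22.560) = 91.29258
D_dBi = 10 * log10(91.29258) = 19.60 dBi

19.60 dBi


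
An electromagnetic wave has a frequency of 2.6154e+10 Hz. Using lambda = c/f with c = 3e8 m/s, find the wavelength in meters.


lambda = c / f = 3.0000e+08 / 2.6154e+10 = 0.01147 m

0.01147 m


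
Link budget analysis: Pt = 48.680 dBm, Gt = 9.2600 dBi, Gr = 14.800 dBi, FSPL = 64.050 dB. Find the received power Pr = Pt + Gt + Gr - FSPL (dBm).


Pr = 48.680 + 9.2600 + 14.800 - 64.050 = 8.69 dBm

8.69 dBm


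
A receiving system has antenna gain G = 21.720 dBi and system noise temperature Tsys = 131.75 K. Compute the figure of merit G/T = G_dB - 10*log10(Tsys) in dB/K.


G/T = 21.720 - 10*log10(131.75) = 21.720 - 21.19751 = 0.5225 dB/K

0.5225 dB/K


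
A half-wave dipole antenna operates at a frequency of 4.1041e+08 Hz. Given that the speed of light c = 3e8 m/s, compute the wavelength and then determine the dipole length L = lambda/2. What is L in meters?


lambda = c / f = 3.0000e+08 / 4.1041e+08 = 0.7309763 m
L = lambda / 2 = 0.7309763 / 2 = 0.3655 m

0.3655 m


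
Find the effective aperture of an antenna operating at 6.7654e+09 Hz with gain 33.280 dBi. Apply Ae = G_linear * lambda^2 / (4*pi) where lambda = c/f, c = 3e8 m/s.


lambda = c / f = 3.0000e+08 / 6.7654e+09 = 0.04434328 m
G_linear = 10^(33.280/10) = 2128.139
Ae = G_linear * lambda^2 / (4*pi) = 2128.139 * 0.04434328^2 / (4*pi) = 0.3330 m^2

0.3330 m^2


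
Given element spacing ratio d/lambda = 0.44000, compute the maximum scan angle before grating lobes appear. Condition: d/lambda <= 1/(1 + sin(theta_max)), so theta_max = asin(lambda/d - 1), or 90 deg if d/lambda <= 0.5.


lambda/d - 1 = 1/0.44000 - 1 = 1.272727 >= 1
d/lambda <= 0.5, so the array can scan to endfire without grating lobes: theta_max = 90 deg

90 deg


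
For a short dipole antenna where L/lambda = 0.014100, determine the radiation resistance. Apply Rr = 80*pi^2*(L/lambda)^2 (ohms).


Rr = 80 * pi^2 * (0.014100)^2 = 80 * 9.869604 * 1.988100e-04 = 0.1570 ohm

0.1570 ohm


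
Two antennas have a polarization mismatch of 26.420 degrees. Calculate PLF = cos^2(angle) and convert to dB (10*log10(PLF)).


PLF_linear = cos^2(26.420 deg) = 0.8020214
PLF_dB = 10 * log10(0.8020214) = -0.9581 dB

-0.9581 dB


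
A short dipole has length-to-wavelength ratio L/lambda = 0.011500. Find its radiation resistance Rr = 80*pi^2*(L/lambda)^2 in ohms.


Rr = 80 * pi^2 * (0.011500)^2 = 80 * 9.869604 * 1.322500e-04 = 0.1044 ohm

0.1044 ohm


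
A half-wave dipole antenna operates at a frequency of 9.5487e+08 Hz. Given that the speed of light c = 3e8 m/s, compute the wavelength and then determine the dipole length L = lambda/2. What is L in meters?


lambda = c / f = 3.0000e+08 / 9.5487e+08 = 0.3141789 m
L = lambda / 2 = 0.3141789 / 2 = 0.1571 m

0.1571 m


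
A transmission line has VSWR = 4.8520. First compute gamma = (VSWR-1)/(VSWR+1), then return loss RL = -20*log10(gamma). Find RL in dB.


gamma = (4.8520 - 1) / (4.8520 + 1) = 0.6582365
RL = -20 * log10(0.6582365) = 3.632 dB

3.632 dB


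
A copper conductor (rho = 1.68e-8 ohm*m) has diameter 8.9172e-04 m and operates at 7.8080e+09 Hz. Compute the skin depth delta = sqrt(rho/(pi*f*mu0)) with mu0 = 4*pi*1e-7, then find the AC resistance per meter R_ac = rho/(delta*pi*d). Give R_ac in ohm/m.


delta = sqrt(1.68e-8 / (pi * 7.8080e+09 * 4*pi*1e-7)) = 7.382524e-07 m
R_ac = 1.68e-8 / (7.382524e-07 * pi * 8.9172e-04) = 8.123 ohm/m

8.123 ohm/m


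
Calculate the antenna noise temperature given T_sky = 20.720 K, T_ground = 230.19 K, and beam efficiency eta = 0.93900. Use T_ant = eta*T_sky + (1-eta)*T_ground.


T_ant = 0.93900 * 20.720 + (1 - 0.93900) * 230.19 = 33.50 K

33.50 K


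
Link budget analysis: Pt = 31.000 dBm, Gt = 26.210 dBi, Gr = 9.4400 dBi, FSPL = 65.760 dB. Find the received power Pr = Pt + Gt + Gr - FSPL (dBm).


Pr = 31.000 + 26.210 + 9.4400 - 65.760 = 0.89 dBm

0.89 dBm


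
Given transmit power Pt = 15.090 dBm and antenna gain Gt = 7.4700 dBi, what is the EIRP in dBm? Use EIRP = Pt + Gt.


EIRP = Pt + Gt = 15.090 + 7.4700 = 22.56 dBm

22.56 dBm


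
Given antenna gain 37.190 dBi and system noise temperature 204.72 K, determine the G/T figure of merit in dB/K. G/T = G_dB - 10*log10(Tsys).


G/T = 37.190 - 10*log10(204.72) = 37.190 - 23.11160 = 14.08 dB/K

14.08 dB/K


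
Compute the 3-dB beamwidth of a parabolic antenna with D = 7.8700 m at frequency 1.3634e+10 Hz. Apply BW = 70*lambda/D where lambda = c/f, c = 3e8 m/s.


lambda = c / f = 3.0000e+08 / 1.3634e+10 = 0.02200381 m
BW = 70 * 0.02200381 / 7.8700 = 0.1957 deg

0.1957 deg


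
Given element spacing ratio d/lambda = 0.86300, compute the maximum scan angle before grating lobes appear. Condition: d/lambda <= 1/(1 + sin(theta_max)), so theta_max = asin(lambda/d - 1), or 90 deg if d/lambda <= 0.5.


lambda/d - 1 = 1/0.86300 - 1 = 0.1587486
theta_max = asin(0.1587486) = 9.134 deg

9.134 deg


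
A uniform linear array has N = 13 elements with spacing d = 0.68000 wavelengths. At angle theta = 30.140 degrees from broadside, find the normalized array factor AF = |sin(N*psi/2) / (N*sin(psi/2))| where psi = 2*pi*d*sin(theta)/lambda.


psi = 2*pi*0.68000*sin(30.140 deg) = 2.145318 rad
AF = |sin(13*2.145318/2) / (13*sin(2.145318/2))| = 0.08595

0.08595


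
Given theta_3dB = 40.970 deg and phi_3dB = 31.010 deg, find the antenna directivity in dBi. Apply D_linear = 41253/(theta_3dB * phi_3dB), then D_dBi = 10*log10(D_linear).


D_linear = 41253 / (40.970 * 31.010) = 32.47041
D_dBi = 10 * log10(32.47041) = 15.11 dBi

15.11 dBi


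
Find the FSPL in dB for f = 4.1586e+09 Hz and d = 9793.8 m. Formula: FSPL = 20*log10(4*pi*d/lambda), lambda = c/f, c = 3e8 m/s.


lambda = c / f = 3.0000e+08 / 4.1586e+09 = 0.07213966 m
FSPL = 20 * log10(4*pi*9793.8/0.07213966) = 124.6 dB

124.6 dB


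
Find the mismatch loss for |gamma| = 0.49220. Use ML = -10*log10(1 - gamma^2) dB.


ML = -10 * log10(1 - 0.49220^2) = -10 * log10(0.75773916) = 1.205 dB

1.205 dB


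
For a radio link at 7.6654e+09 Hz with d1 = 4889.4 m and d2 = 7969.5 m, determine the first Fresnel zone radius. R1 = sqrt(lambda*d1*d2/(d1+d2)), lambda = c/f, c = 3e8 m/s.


lambda = c / f = 3.0000e+08 / 7.6654e+09 = 0.03913690 m
R1 = sqrt(0.03913690 * 4889.4 * 7969.5 / (4889.4 + 7969.5)) = 10.89 m

10.89 m


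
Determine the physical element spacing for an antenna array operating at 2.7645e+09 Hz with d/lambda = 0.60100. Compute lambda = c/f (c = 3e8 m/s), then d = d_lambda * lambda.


lambda = c / f = 3.0000e+08 / 2.7645e+09 = 0.1085187 m
d = 0.60100 * 0.1085187 = 0.06522 m

0.06522 m


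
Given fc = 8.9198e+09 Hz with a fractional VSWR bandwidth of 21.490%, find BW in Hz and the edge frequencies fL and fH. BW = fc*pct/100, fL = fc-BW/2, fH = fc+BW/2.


BW = 8.9198e+09 * 21.490/100 = 1.916865e+09 Hz
fL = 8.9198e+09 - 1.916865e+09/2 = 7.961e+09 Hz
fH = 8.9198e+09 + 1.916865e+09/2 = 9.878e+09 Hz

BW=1.917e+09 Hz, fL=7.961e+09 Hz, fH=9.878e+09 Hz


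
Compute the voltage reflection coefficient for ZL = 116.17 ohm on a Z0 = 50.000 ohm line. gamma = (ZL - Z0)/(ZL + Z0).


gamma = (116.17 - 50.000) / (116.17 + 50.000) = 0.3982

0.3982


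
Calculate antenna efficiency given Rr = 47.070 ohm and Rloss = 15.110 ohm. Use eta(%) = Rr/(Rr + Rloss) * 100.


eta = 47.070 / (47.070 + 15.110) * 100 = 75.70%

75.70%


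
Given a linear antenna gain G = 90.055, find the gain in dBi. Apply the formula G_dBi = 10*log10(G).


G_dBi = 10 * log10(90.055) = 19.55 dBi

19.55 dBi


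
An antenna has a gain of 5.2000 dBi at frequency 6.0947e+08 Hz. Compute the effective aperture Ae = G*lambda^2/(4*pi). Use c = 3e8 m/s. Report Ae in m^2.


lambda = c / f = 3.0000e+08 / 6.0947e+08 = 0.4922310 m
G_linear = 10^(5.2000/10) = 3.311311
Ae = G_linear * lambda^2 / (4*pi) = 3.311311 * 0.4922310^2 / (4*pi) = 0.06385 m^2

0.06385 m^2


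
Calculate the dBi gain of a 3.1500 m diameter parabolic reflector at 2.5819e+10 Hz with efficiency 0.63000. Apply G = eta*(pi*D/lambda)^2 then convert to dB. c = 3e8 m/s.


lambda = c / f = 3.0000e+08 / 2.5819e+10 = 0.01161935 m
G_linear = 0.63000 * (pi * 3.1500 / 0.01161935)^2 = 456980.6
G_dBi = 10 * log10(456980.6) = 56.60 dBi

56.60 dBi


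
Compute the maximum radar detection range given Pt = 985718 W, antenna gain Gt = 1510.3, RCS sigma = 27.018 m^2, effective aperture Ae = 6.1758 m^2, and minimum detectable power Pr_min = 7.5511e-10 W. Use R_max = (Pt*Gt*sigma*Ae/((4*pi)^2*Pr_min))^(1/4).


R^4 = 985718*1510.3*27.018*6.1758 / ((4*pi)^2 * 7.5511e-10) = 2.083207e+18
R_max = 2.083207e+18^0.25 = 37991 m

37991 m


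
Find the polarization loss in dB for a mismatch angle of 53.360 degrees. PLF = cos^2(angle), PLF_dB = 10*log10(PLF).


PLF_linear = cos^2(53.360 deg) = 0.3561526
PLF_dB = 10 * log10(0.3561526) = -4.484 dB

-4.484 dB


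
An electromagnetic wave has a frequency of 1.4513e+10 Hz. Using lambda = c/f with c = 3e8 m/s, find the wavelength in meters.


lambda = c / f = 3.0000e+08 / 1.4513e+10 = 0.02067 m

0.02067 m


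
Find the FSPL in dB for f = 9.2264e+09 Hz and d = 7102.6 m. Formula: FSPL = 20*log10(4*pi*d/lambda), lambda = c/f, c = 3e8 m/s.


lambda = c / f = 3.0000e+08 / 9.2264e+09 = 0.03251539 m
FSPL = 20 * log10(4*pi*7102.6/0.03251539) = 128.8 dB

128.8 dB


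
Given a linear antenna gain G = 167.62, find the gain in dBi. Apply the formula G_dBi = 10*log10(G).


G_dBi = 10 * log10(167.62) = 22.24 dBi

22.24 dBi


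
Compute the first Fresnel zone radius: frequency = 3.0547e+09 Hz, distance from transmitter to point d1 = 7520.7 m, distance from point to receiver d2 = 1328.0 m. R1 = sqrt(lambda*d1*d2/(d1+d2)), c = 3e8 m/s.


lambda = c / f = 3.0000e+08 / 3.0547e+09 = 0.09820932 m
R1 = sqrt(0.09820932 * 7520.7 * 1328.0 / (7520.7 + 1328.0)) = 10.53 m

10.53 m


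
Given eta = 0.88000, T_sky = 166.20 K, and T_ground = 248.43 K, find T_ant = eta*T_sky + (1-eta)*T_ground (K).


T_ant = 0.88000 * 166.20 + (1 - 0.88000) * 248.43 = 176.1 K

176.1 K


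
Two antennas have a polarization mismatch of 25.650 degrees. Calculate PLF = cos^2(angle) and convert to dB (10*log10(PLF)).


PLF_linear = cos^2(25.650 deg) = 0.8126213
PLF_dB = 10 * log10(0.8126213) = -0.9011 dB

-0.9011 dB


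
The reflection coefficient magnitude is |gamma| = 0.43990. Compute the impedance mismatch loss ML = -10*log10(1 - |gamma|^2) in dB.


ML = -10 * log10(1 - 0.43990^2) = -10 * log10(0.80648799) = 0.9340 dB

0.9340 dB


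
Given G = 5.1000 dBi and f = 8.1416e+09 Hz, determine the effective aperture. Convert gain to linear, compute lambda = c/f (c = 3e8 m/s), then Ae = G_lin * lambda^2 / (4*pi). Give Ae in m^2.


lambda = c / f = 3.0000e+08 / 8.1416e+09 = 0.03684779 m
G_linear = 10^(5.1000/10) = 3.235937
Ae = G_linear * lambda^2 / (4*pi) = 3.235937 * 0.03684779^2 / (4*pi) = 3.496e-04 m^2

3.496e-04 m^2


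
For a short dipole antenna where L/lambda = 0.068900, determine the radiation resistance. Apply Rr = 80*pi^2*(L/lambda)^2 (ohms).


Rr = 80 * pi^2 * (0.068900)^2 = 80 * 9.869604 * 4.747210e-03 = 3.748 ohm

3.748 ohm


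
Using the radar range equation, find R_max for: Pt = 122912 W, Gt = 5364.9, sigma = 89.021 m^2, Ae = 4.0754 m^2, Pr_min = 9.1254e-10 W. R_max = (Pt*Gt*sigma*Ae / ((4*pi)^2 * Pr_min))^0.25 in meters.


R^4 = 122912*5364.9*89.021*4.0754 / ((4*pi)^2 * 9.1254e-10) = 1.660149e+18
R_max = 1.660149e+18^0.25 = 35895 m

35895 m


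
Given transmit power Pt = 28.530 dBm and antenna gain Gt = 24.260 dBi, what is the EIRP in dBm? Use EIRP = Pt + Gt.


EIRP = Pt + Gt = 28.530 + 24.260 = 52.79 dBm

52.79 dBm


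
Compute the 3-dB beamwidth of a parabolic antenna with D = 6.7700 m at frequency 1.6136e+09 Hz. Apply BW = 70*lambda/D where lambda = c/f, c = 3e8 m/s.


lambda = c / f = 3.0000e+08 / 1.6136e+09 = 0.1859197 m
BW = 70 * 0.1859197 / 6.7700 = 1.922 deg

1.922 deg


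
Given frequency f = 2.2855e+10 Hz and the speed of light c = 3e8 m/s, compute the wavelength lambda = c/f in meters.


lambda = c / f = 3.0000e+08 / 2.2855e+10 = 0.01313 m

0.01313 m


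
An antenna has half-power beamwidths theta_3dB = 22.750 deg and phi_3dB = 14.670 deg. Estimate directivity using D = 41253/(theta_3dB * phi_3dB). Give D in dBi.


D_linear = 41253 / (22.750 * 14.670) = 123.6073
D_dBi = 10 * log10(123.6073) = 20.92 dBi

20.92 dBi


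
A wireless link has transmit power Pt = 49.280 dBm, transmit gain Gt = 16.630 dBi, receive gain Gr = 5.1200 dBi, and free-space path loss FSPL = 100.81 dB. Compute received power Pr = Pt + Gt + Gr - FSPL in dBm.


Pr = 49.280 + 16.630 + 5.1200 - 100.81 = -29.78 dBm

-29.78 dBm


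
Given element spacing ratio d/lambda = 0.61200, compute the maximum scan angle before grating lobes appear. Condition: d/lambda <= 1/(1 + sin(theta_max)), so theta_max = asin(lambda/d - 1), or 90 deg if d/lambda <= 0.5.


lambda/d - 1 = 1/0.61200 - 1 = 0.6339869
theta_max = asin(0.6339869) = 39.34 deg

39.34 deg


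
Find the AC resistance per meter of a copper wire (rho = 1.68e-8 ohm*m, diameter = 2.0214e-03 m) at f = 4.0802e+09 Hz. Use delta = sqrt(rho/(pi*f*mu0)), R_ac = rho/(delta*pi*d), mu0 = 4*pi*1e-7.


delta = sqrt(1.68e-8 / (pi * 4.0802e+09 * 4*pi*1e-7)) = 1.021255e-06 m
R_ac = 1.68e-8 / (1.021255e-06 * pi * 2.0214e-03) = 2.590 ohm/m

2.590 ohm/m


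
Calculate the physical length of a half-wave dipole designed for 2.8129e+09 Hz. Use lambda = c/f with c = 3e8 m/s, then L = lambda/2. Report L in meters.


lambda = c / f = 3.0000e+08 / 2.8129e+09 = 0.1066515 m
L = lambda / 2 = 0.1066515 / 2 = 0.05333 m

0.05333 m


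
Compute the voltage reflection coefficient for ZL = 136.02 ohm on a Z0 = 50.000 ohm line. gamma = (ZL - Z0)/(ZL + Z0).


gamma = (136.02 - 50.000) / (136.02 + 50.000) = 0.4624

0.4624


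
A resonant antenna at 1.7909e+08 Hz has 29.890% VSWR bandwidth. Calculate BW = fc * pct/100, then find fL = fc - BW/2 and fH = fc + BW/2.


BW = 1.7909e+08 * 29.890/100 = 5.353000e+07 Hz
fL = 1.7909e+08 - 5.353000e+07/2 = 1.523e+08 Hz
fH = 1.7909e+08 + 5.353000e+07/2 = 2.059e+08 Hz

BW=5.353e+07 Hz, fL=1.523e+08 Hz, fH=2.059e+08 Hz
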